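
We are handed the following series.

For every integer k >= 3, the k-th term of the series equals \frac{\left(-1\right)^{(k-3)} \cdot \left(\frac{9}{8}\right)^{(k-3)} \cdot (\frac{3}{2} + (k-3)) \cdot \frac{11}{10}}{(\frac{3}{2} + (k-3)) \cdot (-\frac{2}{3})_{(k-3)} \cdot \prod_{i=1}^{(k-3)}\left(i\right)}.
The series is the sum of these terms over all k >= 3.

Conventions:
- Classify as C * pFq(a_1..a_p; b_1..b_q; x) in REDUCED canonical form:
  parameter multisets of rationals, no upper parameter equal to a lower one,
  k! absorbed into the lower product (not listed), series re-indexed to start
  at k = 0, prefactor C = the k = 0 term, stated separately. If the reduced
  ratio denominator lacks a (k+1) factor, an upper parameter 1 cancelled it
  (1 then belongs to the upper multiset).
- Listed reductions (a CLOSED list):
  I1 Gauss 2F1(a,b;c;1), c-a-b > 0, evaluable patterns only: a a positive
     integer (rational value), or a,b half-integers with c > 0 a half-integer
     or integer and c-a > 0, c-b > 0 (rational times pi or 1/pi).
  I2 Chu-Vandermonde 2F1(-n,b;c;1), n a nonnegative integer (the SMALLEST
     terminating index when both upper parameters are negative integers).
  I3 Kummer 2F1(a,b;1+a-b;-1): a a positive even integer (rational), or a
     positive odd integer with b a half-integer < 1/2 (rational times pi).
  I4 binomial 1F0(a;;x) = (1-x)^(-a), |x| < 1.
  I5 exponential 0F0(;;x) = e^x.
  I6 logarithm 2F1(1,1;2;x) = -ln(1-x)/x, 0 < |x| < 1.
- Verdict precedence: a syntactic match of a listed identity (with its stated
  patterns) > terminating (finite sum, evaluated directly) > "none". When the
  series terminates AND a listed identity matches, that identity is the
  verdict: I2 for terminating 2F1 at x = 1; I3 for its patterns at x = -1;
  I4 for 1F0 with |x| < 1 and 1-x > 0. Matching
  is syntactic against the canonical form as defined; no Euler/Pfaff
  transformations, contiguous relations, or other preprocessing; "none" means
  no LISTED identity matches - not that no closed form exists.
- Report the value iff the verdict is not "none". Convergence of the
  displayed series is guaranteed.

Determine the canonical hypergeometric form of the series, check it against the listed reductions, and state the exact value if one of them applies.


Classification (C = \frac{11}{10}): 0F1 with upper {-}, lower {-\frac{2}{3}}, argument x = -\frac{9}{8}. Verdict: none. A 0F1 with upper {-} fits none of I1-I6 at x = -\frac{9}{8}; the sum runs forever.

Key step: t_0 = \frac{11}{10} here, and the (-1)^k factor (prefactor 11/10) folds into the argument's sign.
Step ratio: r(k) = -\frac{9}{8} * 1 / [(k-\frac{2}{3}) (k+1)] - rational; roots negated = parameters, x = -\frac{9}{8}, C = \frac{11}{10}.


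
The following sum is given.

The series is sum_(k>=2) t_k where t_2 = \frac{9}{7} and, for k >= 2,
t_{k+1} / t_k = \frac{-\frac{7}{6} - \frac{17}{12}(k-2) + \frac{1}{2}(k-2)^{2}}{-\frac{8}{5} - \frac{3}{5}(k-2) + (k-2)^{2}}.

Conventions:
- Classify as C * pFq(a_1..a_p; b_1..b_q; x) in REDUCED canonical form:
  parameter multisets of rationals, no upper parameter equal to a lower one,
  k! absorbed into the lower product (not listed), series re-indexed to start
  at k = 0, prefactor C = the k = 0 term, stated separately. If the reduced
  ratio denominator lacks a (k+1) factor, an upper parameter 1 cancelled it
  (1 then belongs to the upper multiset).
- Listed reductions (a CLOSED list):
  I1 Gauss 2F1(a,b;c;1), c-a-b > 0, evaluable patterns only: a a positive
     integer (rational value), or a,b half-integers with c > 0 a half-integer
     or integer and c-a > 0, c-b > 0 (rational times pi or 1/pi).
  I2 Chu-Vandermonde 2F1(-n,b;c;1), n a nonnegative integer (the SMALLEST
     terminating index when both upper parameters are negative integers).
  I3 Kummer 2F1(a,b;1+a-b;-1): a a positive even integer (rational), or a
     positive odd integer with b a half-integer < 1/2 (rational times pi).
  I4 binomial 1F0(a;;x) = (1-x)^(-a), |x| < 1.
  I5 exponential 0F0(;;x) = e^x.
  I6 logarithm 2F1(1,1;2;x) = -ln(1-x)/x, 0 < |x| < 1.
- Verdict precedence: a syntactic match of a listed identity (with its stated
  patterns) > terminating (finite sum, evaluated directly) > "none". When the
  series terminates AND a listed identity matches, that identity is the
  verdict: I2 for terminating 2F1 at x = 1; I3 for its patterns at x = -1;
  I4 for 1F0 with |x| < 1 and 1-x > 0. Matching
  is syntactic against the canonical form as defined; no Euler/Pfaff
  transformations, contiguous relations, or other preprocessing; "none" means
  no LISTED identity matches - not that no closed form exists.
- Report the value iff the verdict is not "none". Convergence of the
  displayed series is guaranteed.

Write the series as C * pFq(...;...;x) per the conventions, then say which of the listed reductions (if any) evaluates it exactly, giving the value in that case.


Key observation: from the first term \frac{9}{7}: roots of the ratio polynomials (C = 9/7) are the negated parameters.
Step ratio: r(k) = \frac{1}{2} * (k-\frac{7}{2}) (k+\frac{2}{3}) / [(k-\frac{8}{5}) (k+1)] - rational in k. x = \frac{1}{2}; t_0 = \frac{9}{7}; negate the roots.

With C = \frac{9}{7}: the canonical form is 2F1(-\frac{7}{2}, \frac{2}{3}; -\frac{8}{5}; \frac{1}{2}). Verdict: none. Every listed pattern misses the 2F1 form at \frac{1}{2}, upper {-\frac{7}{2}, \frac{2}{3}}.


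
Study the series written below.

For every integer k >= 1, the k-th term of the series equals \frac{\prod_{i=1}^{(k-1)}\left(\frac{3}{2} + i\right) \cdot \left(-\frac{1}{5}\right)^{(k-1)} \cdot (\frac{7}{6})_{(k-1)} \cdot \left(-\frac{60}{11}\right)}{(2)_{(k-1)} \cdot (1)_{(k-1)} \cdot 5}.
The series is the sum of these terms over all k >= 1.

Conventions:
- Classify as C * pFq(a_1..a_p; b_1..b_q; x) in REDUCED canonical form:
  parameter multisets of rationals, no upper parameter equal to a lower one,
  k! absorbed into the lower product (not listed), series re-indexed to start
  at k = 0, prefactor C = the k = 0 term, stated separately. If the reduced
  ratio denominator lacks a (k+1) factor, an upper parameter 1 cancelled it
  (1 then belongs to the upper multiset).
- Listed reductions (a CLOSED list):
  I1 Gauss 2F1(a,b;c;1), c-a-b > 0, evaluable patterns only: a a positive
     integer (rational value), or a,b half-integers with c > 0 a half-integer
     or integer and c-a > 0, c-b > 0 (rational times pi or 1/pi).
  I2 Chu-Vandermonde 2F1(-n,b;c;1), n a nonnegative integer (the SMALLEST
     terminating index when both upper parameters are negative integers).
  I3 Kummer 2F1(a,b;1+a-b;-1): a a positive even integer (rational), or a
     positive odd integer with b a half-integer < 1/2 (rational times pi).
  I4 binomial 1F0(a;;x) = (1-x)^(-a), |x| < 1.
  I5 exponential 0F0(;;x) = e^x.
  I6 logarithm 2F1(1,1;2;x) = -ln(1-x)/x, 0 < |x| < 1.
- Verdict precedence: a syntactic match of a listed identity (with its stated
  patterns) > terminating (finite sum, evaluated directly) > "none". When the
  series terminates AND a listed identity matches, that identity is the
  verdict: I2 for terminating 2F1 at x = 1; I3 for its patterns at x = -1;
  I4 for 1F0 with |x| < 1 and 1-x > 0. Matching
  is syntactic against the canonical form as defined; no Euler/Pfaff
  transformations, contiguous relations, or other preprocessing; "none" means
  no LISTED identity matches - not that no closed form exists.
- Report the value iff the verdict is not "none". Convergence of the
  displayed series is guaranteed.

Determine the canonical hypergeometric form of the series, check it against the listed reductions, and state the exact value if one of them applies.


The tell: t_0 = -\frac{12}{11} here, and (1)_k (C = -12/11) is k! itself.
Consecutive-term ratio: r(k) = -\frac{1}{5} * (k+\frac{7}{6}) (k+\frac{5}{2}) / [(k+2) (k+1)] - rational in k, leading ratio -\frac{1}{5}; with t_0 = -\frac{12}{11}, classification follows.

Classification (C = -\frac{12}{11}): 2F1 with upper {\frac{7}{6}, \frac{5}{2}}, lower {2}, argument x = -\frac{1}{5}. Verdict: none. A 2F1 with upper {\frac{7}{6}, \frac{5}{2}} fits none of I1-I6 at x = -\frac{1}{5}; the sum runs forever.


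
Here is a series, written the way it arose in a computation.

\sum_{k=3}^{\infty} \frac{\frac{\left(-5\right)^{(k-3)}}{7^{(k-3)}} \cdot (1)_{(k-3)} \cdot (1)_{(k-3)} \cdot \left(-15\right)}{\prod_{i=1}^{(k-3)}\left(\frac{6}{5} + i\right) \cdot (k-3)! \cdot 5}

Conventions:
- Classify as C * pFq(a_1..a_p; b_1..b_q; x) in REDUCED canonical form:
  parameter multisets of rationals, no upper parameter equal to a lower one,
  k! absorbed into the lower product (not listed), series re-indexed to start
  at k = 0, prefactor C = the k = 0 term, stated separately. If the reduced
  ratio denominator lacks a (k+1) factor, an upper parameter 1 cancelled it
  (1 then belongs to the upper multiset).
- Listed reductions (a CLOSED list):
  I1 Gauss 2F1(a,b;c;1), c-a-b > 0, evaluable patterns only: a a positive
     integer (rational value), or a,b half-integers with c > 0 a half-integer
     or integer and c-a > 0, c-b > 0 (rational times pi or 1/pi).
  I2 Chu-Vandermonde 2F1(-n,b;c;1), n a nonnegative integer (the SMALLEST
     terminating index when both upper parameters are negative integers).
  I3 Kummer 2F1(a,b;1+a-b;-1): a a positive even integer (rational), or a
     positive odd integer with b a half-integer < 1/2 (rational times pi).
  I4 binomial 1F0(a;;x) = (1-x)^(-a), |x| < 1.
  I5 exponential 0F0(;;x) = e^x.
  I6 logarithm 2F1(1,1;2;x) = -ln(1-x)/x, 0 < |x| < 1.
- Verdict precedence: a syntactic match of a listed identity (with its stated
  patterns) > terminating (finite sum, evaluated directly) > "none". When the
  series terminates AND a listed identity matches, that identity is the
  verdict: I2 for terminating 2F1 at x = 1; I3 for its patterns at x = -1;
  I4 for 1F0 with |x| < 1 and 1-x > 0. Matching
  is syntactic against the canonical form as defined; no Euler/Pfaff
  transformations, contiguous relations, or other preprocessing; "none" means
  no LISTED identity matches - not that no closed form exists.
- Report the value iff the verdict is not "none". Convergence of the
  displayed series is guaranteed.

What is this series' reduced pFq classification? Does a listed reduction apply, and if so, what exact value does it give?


Canonical form: C = -3 times 2F1 with upper {1, 1}, lower {\frac{11}{5}}, x = -\frac{5}{7}. Verdict: none (x = -\frac{5}{7}): each listed identity misses the multisets {1, 1} ; {\frac{11}{5}}.

Key observation: from the first term -3: the lower running product (C = -3, x = -5/7) is a rising factorial.
Term ratio: r(k) = -\frac{5}{7} * (k+1) (k+1) / [(k+\frac{11}{5}) (k+1)] ; factor over Q: parameters, x = -\frac{5}{7}, and C = -3.


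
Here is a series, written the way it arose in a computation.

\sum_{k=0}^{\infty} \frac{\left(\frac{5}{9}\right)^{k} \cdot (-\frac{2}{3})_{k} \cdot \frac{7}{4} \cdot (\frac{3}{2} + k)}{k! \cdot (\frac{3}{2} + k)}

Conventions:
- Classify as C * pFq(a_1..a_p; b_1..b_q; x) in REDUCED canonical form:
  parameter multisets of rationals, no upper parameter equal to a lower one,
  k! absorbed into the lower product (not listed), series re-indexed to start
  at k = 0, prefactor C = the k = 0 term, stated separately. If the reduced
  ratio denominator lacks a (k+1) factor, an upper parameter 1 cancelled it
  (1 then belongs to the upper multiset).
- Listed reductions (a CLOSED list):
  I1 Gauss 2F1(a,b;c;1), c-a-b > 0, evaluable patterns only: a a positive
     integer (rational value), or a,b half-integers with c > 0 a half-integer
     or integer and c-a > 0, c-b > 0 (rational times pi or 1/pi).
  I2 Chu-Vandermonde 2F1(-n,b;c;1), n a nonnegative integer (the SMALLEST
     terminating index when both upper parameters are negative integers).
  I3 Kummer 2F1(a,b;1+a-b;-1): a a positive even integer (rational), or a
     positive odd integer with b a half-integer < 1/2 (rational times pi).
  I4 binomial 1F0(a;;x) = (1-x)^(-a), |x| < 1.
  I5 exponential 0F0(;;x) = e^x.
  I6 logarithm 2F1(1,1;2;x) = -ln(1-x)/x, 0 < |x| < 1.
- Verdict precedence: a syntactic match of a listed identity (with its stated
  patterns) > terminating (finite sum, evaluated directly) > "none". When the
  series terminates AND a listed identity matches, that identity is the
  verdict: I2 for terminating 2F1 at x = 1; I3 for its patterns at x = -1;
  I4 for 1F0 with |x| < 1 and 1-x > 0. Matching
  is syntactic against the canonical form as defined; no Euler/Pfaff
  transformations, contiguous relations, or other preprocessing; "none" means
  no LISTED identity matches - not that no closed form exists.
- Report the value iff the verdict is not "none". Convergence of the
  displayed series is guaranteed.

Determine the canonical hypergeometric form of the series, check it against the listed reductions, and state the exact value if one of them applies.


Reduced: x = \frac{5}{9}, 1F0, upper = {-\frac{2}{3}}, lower = {-}, C = \frac{7}{4}. Verdict: the binomial series (I4) applies (the 1F0 binomial series: exponent 2/3, x = \frac{5}{9}). Value: \frac{7}{4} \cdot \left(\frac{4}{9}\right)^{\frac{2}{3}}.

First insight: from the first term \frac{7}{4}: striking the common factor k + 3/2 reduces the term (prefactor 7/4).
Adjacent-term ratio: r(k) = \frac{5}{9} * (k-\frac{2}{3}) / [(k+1)] - rational in k, leading ratio \frac{5}{9}; with t_0 = \frac{7}{4}, classification follows.


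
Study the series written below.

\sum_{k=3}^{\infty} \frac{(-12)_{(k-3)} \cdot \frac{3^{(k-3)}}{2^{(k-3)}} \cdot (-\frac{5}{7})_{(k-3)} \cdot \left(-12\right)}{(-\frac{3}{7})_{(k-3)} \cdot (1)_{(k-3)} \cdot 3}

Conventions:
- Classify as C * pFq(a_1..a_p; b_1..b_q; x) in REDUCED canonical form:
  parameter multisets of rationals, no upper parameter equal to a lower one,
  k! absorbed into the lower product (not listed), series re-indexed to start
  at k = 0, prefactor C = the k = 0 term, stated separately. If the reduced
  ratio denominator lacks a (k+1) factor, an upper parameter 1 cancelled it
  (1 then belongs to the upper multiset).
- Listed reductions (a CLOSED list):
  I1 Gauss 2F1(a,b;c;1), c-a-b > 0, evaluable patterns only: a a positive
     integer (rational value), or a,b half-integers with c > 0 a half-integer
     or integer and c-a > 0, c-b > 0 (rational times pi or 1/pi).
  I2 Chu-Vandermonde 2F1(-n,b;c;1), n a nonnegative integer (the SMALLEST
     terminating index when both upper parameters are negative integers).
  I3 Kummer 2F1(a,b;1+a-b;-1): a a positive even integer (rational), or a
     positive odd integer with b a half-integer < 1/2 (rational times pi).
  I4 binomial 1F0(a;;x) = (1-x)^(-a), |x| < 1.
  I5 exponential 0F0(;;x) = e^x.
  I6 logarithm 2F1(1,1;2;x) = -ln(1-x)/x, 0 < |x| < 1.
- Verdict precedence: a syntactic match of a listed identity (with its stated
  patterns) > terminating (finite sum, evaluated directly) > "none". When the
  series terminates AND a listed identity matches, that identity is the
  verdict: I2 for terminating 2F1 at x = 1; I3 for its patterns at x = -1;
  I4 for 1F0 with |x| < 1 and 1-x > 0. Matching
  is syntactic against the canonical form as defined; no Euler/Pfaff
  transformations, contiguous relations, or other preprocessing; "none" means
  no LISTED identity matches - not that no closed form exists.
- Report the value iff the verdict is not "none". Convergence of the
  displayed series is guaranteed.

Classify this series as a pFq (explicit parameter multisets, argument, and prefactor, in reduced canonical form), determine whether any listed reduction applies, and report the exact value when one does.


Reduced: x = \frac{3}{2}, 2F1, upper = {-12, -\frac{5}{7}}, lower = {-\frac{3}{7}}, C = -4. Verdict: terminating - upper -12 stops the sum at k = 12; the 13 terms are added exactly. Sum: \frac{1687139617}{47270912}.

Structural cue: from the first term -4: (1)_k (C = -4) is k! itself.
Step ratio: r(k) = \frac{3}{2} * (k-12) (k-\frac{5}{7}) / [(k-\frac{3}{7}) (k+1)] - rational in k, leading ratio \frac{3}{2}; with t_0 = -4, classification follows.


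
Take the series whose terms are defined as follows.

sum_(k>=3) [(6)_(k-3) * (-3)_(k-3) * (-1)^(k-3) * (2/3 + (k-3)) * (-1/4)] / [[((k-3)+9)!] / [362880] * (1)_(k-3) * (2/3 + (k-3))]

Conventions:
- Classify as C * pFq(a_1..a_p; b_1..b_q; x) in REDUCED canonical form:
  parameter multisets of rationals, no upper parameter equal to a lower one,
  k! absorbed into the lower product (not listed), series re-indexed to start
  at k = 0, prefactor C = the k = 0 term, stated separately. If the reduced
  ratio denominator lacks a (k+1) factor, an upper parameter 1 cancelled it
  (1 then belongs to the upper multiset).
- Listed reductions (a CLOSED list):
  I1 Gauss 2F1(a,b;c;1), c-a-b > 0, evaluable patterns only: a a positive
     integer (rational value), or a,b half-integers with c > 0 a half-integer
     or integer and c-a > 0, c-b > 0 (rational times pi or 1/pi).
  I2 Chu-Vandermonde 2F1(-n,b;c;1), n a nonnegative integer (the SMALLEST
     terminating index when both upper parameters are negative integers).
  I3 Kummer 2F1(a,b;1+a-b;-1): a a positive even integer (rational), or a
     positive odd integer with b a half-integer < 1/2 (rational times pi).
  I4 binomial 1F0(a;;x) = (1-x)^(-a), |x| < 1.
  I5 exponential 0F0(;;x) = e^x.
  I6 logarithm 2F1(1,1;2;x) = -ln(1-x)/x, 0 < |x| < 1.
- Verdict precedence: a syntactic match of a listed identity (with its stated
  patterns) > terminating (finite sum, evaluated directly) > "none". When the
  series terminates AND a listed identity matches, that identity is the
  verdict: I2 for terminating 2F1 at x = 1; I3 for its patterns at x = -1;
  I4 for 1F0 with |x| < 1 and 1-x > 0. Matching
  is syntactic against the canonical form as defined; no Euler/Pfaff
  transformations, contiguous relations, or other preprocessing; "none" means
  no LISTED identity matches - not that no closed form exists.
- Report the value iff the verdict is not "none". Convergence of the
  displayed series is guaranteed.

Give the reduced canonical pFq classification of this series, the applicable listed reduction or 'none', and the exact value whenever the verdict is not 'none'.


Classification (C = -1/4): 2F1 with upper {-3, 6}, lower {10}, argument x = -1. Verdict: this is Kummer (I3) (x = -1; c = 10 equals 1+a-b for upper {-3, 6}: listed pattern). Hence: -21/20.

Key observation: x = (-1) and striking the common factor k + 2/3 reduces the term (C = -1/4).
Ratio: r(k) = (-1) * (k-3) (k+6) / [(k+10) (k+1)] - rational in k. x = (-1); t_0 = -1/4; negate the roots.


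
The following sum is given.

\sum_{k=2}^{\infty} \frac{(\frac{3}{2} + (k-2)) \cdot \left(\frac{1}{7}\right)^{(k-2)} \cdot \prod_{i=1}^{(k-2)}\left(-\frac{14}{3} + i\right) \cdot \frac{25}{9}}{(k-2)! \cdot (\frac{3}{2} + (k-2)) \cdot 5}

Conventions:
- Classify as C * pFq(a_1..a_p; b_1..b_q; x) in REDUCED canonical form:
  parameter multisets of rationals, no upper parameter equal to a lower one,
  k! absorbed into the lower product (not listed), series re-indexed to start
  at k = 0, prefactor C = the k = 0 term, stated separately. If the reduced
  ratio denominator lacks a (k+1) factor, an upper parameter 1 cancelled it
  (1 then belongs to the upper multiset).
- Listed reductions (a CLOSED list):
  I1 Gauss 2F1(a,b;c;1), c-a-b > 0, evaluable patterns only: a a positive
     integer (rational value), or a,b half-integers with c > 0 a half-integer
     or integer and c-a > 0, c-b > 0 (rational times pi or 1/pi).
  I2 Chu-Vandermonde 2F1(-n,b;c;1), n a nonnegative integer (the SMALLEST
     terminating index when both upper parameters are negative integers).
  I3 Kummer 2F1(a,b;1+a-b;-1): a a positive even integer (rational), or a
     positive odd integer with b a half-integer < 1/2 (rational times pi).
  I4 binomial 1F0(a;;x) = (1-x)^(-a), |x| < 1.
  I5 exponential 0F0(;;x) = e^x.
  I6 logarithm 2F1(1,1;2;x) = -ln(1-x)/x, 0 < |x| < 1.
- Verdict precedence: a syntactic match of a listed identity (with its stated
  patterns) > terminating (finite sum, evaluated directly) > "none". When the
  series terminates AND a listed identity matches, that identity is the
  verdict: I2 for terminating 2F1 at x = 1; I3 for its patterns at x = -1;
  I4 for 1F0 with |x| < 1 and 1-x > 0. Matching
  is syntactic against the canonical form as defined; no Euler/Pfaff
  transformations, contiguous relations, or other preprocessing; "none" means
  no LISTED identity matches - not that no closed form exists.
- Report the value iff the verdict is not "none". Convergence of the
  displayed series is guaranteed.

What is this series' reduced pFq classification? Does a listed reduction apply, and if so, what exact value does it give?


This is \frac{5}{9} * 1F0(-\frac{11}{3}; -; \frac{1}{7}) in reduced canonical form. Verdict: the I4 binomial reduction applies (the 1F0 binomial series: exponent 11/3, x = \frac{1}{7}). Value: \frac{5}{9} \cdot \left(\frac{6}{7}\right)^{\frac{11}{3}}.

Structural cue: x = \frac{1}{7} and the constant factors (prefactor 5/9) combine into one prefactor.
Term ratio: r(k) = \frac{1}{7} * (k-\frac{11}{3}) / [(k+1)] ; factor over Q: parameters, x = \frac{1}{7}, and C = \frac{5}{9}.


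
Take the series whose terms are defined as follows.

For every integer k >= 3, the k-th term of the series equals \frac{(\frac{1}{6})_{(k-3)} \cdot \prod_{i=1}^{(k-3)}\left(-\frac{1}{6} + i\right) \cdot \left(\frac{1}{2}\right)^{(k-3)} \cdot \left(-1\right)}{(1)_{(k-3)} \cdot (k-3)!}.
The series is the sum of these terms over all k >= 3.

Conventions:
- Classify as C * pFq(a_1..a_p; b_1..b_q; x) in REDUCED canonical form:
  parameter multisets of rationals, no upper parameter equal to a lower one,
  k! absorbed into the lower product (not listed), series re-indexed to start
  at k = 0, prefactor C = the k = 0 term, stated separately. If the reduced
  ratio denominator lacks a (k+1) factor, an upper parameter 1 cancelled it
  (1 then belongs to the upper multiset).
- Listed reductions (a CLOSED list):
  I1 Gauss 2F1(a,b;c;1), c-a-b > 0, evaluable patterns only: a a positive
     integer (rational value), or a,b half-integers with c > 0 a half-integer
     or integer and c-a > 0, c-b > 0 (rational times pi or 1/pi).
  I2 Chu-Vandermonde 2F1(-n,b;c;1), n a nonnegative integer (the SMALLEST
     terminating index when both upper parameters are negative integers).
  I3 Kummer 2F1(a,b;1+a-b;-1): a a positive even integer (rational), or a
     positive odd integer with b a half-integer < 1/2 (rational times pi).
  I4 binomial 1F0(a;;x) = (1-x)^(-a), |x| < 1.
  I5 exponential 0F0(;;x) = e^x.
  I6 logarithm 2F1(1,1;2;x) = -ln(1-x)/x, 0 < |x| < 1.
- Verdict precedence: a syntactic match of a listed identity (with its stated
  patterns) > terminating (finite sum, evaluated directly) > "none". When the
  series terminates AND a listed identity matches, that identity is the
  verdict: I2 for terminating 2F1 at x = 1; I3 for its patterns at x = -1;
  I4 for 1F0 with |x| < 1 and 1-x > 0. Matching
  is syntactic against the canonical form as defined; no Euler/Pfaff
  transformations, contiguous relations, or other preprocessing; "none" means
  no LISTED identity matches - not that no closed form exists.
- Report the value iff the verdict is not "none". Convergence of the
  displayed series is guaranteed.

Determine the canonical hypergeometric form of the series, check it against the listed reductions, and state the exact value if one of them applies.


The series (x = \frac{1}{2}) is 2F1: upper {\frac{1}{6}, \frac{5}{6}}, lower {1}, prefactor -1. Verdict: none (x = \frac{1}{2}): each listed identity misses the multisets {\frac{1}{6}, \frac{5}{6}} ; {1}.

The tell: from the first term -1: the denominator's factorial ratio (C = -1) is a lower Pochhammer.
Term ratio: r(k) = \frac{1}{2} * (k+\frac{1}{6}) (k+\frac{5}{6}) / [(k+1) (k+1)] - poly over poly, x = \frac{1}{2} from leading terms; C = -1 at k = 0.


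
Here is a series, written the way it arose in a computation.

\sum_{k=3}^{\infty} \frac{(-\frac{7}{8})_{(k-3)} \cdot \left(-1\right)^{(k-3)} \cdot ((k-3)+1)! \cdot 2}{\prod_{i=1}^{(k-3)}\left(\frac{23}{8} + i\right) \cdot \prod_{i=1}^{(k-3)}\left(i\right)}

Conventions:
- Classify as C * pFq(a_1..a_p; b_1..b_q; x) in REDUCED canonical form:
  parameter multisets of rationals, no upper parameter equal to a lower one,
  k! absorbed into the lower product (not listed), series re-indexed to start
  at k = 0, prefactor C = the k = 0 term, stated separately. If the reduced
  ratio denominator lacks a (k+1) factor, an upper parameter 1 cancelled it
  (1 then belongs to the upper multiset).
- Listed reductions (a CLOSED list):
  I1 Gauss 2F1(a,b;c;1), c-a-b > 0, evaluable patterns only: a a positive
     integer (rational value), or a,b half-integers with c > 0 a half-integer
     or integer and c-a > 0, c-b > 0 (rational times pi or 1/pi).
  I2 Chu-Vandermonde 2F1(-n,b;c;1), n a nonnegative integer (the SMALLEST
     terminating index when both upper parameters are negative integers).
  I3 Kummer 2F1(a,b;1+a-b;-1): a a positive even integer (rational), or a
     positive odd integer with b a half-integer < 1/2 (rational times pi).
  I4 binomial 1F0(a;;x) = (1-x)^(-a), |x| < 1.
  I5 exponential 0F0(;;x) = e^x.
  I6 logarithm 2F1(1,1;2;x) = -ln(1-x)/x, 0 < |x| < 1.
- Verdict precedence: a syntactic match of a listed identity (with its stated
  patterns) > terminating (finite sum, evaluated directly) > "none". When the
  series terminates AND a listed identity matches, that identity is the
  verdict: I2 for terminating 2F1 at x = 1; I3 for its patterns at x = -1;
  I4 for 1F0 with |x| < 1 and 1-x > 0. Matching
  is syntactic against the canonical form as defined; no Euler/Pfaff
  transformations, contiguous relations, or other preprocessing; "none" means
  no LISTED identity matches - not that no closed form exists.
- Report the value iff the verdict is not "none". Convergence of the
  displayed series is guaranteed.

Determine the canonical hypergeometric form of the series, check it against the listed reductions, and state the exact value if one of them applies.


Reduced: x = -1, 2F1, upper = {-\frac{7}{8}, 2}, lower = {\frac{31}{8}}, C = 2. Verdict at x = -1: Kummer's theorem (I3) matches (x = -1; c = \frac{31}{8} equals 1+a-b for upper {-\frac{7}{8}, 2}: listed pattern). Value: \frac{23}{8}.

First insight: x = -1 and the lower running product (prefactor 2) is a rising factorial.
Term ratio: r(k) = -1 * (k-\frac{7}{8}) (k+2) / [(k+\frac{31}{8}) (k+1)] - rational in k. x = -1; t_0 = 2; negate the roots.


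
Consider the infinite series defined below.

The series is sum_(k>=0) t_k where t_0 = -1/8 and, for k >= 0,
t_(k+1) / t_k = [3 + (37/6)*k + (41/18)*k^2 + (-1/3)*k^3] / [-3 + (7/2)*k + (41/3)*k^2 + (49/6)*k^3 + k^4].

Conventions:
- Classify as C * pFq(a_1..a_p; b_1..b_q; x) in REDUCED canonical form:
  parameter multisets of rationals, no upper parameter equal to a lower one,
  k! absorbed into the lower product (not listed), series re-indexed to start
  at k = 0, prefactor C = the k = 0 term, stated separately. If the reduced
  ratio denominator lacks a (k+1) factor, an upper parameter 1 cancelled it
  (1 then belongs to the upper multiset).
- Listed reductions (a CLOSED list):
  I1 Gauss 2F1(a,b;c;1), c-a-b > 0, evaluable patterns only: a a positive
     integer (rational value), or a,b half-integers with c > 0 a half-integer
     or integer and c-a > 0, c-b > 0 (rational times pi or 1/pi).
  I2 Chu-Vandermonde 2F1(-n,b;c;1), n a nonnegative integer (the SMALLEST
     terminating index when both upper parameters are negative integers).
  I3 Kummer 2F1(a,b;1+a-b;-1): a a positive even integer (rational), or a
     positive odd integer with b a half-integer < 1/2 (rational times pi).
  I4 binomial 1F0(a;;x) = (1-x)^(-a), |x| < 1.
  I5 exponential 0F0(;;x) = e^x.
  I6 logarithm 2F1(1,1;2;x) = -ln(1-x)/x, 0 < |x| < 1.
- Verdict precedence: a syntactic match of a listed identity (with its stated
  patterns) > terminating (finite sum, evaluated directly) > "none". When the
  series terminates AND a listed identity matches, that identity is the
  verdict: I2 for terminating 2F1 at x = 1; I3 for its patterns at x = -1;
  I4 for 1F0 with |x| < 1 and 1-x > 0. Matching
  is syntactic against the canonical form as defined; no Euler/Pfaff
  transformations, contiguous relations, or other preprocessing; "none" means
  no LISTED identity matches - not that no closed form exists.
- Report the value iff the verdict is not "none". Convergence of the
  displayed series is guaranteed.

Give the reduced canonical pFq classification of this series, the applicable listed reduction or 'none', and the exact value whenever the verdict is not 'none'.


Structural cue: t_0 = -1/8 here, and the ratio is unreduced: k + 3/2 divides both sides (C = -1/8).
Adjacent-term ratio: r(k) = (-1/3) * (k-9) (k+2/3) / [(k-1/3) (k+6) (k+1)] - rational; roots negated = parameters, x = (-1/3), C = -1/8.

x = -1/3 here; the reduced form reads 2F2, upper {-9, 2/3}, lower {-1/3, 6}, C = -1/8. Verdict: terminating (-9 upstairs). 10 nonzero terms in all; added directly. Hence: 99411173425/1429941921408.


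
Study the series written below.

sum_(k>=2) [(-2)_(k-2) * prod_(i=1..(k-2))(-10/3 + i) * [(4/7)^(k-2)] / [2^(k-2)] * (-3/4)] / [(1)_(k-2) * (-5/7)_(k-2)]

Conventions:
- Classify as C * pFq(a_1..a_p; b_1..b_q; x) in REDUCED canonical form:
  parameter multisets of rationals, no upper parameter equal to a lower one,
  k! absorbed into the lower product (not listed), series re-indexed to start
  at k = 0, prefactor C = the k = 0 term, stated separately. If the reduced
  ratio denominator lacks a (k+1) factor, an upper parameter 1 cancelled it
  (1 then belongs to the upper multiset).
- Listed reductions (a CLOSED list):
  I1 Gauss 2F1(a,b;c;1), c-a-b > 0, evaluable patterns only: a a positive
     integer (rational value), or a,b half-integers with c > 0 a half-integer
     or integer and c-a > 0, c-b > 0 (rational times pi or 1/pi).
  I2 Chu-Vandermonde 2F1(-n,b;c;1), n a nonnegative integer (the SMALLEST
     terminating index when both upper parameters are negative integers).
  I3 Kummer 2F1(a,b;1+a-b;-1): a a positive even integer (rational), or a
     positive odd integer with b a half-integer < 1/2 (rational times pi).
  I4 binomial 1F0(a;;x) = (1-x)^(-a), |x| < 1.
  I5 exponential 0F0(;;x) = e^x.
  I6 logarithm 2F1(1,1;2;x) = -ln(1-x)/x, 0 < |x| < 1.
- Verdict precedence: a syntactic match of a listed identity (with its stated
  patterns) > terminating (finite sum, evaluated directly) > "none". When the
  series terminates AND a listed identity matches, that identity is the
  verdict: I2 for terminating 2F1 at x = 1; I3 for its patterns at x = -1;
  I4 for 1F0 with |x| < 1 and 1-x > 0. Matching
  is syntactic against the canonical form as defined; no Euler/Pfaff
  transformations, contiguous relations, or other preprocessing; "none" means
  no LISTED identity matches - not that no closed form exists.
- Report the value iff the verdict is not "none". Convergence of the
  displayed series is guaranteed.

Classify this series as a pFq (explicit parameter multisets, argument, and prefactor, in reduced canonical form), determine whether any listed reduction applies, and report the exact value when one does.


With C = -3/4: the canonical form is 2F1(-7/3, -2; -5/7; 2/7). Verdict: terminating at k = 2: the factor (-2)_k kills every later term; summing the 3 survivors is exact. Exact value: 19/12.

The tell: t_0 being -3/4, (1)_k (C = -3/4, x = 2/7) is k! itself.
Consecutive-term ratio: r(k) = (2/7) * (k-7/3) (k-2) / [(k-5/7) (k+1)] - rational in k, leading ratio (2/7); with t_0 = -3/4, classification follows.


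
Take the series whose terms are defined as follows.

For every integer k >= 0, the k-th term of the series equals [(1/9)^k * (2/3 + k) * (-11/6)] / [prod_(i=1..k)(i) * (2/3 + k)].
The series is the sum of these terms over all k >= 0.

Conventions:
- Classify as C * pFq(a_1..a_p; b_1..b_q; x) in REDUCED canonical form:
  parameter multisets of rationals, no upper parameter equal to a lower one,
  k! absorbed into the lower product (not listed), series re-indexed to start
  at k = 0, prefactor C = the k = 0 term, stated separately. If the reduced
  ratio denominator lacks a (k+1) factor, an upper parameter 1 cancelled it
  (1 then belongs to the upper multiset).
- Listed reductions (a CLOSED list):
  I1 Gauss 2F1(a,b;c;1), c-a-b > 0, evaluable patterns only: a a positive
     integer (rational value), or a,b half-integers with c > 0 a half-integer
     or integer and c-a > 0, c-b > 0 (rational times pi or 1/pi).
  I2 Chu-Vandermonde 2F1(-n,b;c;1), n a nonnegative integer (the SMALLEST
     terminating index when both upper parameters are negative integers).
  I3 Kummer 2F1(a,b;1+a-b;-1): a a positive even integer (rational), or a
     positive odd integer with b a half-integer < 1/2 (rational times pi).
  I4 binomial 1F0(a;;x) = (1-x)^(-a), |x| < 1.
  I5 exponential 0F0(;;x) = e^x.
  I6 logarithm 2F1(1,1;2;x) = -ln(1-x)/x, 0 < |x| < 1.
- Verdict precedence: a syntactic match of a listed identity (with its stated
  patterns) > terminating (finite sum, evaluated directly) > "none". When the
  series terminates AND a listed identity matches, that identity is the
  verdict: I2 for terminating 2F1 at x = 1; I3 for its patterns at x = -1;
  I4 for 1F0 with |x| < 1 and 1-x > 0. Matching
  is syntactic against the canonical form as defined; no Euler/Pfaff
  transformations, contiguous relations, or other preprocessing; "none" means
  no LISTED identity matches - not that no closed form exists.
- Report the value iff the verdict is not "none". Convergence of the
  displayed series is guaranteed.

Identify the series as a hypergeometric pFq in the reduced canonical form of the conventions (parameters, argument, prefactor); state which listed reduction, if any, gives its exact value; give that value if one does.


This is -11/6 * 0F0(-; -; 1/9) in reduced canonical form. Verdict at x = 1/9: exponential (I5) matches (the 0F0 exponential series at x = 1/9). Hence: (-11/6) * e^(1/9).

Key observation: t_0 = -11/6 here, and the product of the first k integers (prefactor -11/6) is k!.
Adjacent-term ratio: r(k) = (1/9) * 1 / [(k+1)] - rational; roots negated = parameters, x = (1/9), C = -11/6.


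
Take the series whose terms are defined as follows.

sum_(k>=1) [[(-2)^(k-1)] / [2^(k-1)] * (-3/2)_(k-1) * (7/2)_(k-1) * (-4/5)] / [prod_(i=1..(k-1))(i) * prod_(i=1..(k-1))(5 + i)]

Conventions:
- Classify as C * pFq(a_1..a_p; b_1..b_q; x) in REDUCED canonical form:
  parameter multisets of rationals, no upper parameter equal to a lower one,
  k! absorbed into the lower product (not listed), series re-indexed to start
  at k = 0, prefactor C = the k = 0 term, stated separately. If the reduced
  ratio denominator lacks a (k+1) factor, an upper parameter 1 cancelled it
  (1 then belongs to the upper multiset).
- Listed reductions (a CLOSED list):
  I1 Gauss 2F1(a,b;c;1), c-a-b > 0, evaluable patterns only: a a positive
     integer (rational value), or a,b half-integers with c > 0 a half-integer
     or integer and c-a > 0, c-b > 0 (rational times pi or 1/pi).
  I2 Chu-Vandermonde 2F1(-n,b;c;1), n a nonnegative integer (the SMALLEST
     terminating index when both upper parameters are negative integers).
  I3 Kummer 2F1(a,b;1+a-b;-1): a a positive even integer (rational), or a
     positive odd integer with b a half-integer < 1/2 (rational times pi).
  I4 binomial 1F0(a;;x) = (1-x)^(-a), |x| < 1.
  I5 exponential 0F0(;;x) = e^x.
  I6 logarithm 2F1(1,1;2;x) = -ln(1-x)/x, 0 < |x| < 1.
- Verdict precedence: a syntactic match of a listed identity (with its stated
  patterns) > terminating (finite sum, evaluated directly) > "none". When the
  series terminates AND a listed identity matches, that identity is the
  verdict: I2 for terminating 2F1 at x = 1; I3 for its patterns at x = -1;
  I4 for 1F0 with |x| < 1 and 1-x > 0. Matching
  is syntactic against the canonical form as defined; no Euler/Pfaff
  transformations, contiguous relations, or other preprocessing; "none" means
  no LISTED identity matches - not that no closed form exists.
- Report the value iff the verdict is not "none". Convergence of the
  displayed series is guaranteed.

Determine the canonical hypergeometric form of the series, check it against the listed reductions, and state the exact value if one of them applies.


x = -1 here; the reduced form reads 2F1, upper {-3/2, 7/2}, lower {6}, C = -4/5. Verdict: none here - no I1-I6 shape fits x = -1 with lower {6}.

The tell: x = (-1) and the product of the first k integers (prefactor -4/5) is k!.
Adjacent-term ratio: r(k) = (-1) * (k-3/2) (k+7/2) / [(k+6) (k+1)] - rational in k, leading ratio (-1); with t_0 = -4/5, classification follows.


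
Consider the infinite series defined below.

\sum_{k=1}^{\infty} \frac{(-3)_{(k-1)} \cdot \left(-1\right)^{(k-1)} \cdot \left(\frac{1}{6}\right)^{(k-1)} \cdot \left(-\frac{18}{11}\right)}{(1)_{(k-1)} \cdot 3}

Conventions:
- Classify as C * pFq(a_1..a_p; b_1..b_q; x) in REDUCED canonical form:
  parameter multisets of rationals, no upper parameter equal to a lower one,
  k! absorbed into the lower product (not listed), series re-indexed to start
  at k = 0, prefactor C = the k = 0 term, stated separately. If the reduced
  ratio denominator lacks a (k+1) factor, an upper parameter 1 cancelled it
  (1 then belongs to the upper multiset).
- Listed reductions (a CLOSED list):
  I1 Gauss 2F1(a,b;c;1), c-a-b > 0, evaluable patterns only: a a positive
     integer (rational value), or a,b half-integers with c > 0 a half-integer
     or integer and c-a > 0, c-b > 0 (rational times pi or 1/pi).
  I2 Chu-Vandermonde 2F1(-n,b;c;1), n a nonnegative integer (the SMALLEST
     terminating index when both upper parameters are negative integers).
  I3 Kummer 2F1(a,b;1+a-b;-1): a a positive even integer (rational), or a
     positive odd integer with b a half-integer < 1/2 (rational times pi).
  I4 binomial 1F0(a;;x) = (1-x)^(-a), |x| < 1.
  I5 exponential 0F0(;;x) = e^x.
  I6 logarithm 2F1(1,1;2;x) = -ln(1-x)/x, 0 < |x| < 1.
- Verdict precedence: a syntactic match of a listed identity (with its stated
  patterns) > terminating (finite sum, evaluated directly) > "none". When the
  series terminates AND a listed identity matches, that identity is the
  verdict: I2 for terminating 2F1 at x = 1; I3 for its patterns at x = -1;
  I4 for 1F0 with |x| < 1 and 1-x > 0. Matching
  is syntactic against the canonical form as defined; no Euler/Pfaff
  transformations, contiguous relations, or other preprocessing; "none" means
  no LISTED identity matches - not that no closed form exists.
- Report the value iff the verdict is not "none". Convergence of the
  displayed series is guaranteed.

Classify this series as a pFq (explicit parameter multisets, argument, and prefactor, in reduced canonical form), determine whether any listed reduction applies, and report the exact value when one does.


The series (x = -\frac{1}{6}) is 1F0: upper {-3}, lower {-}, prefactor -\frac{6}{11}. Verdict (x = -\frac{1}{6}): the I4 binomial reduction applies (the 1F0 binomial series: exponent 3, x = -\frac{1}{6}). Value: -\frac{343}{396}.

Key observation: t_0 = -\frac{6}{11} here, and the (-1)^k factor (C = -6/11, x = -1/6) folds into the argument's sign.
Consecutive-term ratio: r(k) = -\frac{1}{6} * (k-3) / [(k+1)] - rational; roots negated = parameters, x = -\frac{1}{6}, C = -\frac{6}{11}.


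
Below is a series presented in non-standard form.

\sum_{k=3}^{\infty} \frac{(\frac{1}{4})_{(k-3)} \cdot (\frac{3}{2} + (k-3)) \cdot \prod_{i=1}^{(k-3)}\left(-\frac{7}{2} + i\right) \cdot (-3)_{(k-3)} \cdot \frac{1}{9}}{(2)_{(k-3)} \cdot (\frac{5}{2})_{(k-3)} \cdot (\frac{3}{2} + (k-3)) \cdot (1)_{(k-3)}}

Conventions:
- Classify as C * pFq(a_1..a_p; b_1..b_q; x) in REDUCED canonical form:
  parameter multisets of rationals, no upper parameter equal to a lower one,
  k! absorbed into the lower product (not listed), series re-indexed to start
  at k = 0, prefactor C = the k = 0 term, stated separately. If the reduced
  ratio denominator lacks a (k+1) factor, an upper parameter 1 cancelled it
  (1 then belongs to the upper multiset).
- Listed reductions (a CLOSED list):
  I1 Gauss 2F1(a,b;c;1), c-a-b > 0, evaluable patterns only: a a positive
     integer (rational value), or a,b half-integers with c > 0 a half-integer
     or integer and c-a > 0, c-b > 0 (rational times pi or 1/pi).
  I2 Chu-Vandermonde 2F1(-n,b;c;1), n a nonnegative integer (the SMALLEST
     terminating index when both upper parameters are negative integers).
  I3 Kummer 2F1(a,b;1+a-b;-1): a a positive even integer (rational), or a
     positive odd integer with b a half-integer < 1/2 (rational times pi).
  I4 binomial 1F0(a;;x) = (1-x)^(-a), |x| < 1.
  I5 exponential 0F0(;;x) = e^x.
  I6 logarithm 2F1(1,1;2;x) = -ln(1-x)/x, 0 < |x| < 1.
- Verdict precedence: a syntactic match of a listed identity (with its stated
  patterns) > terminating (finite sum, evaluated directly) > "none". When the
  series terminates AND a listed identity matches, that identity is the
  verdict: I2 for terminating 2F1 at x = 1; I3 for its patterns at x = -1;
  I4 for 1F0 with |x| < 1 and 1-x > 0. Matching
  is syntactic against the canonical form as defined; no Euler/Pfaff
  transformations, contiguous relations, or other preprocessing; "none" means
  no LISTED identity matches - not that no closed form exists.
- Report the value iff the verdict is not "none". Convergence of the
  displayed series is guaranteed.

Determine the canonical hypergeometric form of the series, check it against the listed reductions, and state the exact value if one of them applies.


Classification (C = \frac{1}{9}): 3F2 with upper {-3, -\frac{5}{2}, \frac{1}{4}}, lower {2, \frac{5}{2}}, argument x = 1. Verdict: terminating (-3 upstairs). 4 nonzero terms in all; added directly. Exact value: \frac{739}{4608}.

The tell: from the first term \frac{1}{9}: k + 3/2 divides numerator and denominator alike; C = 1/9 after cancelling.
Step ratio: r(k) = 1 * (k-3) (k-\frac{5}{2}) (k+\frac{1}{4}) / [(k+2) (k+\frac{5}{2}) (k+1)] - poly over poly, x = 1 from leading terms; C = \frac{1}{9} at k = 0.
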